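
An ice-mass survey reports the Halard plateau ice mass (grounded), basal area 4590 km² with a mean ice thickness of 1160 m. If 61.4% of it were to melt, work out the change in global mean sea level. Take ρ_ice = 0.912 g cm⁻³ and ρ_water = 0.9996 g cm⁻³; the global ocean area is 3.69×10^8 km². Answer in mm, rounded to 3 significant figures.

≈ 8.08 mm

Halard: ice volume = 4590 km² × 1160 m = 5324 km³; 0.614 × 5324 × (912/999.6) = 2983 km³ of water.
Spread over 3.69×10^14 m² of ocean, Δh = 2.983×10^12 / 3.69×10^14 = 8.08×10^-3 m = 8.08 mm.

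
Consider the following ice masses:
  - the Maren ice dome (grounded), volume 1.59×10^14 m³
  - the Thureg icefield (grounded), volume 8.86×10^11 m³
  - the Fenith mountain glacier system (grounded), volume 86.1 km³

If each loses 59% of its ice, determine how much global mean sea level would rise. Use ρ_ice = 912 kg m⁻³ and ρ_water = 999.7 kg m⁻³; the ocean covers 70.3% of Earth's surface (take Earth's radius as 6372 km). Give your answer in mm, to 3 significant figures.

≈ 240 mm

Maren: 0.59 × 1.59×10^14 m³ × (912/999.7) = 8.558×10^13 m³ of water.
Thureg: 0.59 × 8.86×10^11 m³ × (912/999.7) = 4.769×10^11 m³ of water.
Fenith: 0.59 × 86.1 km³ × (912/999.7) = 46.34 km³ of water.
Total added water ≈ 8.610×10^13 m³ over 3.59×10^14 m² → Δh = 0.240 m = 240 mm.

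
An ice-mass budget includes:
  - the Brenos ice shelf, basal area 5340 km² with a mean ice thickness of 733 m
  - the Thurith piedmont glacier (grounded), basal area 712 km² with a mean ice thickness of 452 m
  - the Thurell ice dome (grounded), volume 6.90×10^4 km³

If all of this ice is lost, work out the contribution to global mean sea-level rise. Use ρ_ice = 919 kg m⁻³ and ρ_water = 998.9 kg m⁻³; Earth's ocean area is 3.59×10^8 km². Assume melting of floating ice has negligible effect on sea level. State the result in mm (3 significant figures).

≈ 178 mm

The Brenos ice shelf is floating and already displaces its own weight of water, so its melt adds essentially nothing to sea level.
Thurith: ice volume = 712 km² × 452 m = 321.8 km³; 321.8 × (919/998.9) = 296.1 km³ of water.
Thurell: 6.90×10^4 km³ × (919/998.9) = 6.348×10^4 km³ of water.
Total added water ≈ 6.378×10^13 m³ over 3.59×10^14 m² → Δh = 0.178 m = 178 mm.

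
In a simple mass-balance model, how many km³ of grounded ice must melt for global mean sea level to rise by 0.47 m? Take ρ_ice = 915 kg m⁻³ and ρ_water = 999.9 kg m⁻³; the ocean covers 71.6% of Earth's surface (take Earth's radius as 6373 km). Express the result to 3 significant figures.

Required water volume = Δh × A = 0.47 m × 3.65×10^14 m² = 1.718×10^14 m³ = 1.718×10^5 km³.
Ice volume = water volume × ρ_w/ρ_ice = 1.718×10^5 × 999.9/915 = 1.88×10^5 km³.

≈ 1.88×10^5 km³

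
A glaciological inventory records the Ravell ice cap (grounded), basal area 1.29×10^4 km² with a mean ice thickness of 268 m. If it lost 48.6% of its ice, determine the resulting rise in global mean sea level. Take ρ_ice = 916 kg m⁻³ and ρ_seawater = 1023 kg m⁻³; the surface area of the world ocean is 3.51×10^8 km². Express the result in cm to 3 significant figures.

Ravell: ice volume = 1.29×10^4 km² × 268 m = 3457 km³; 0.486 × 3457 × (916/1023) = 1504 km³ of water.
Spread over 3.51×10^14 m² of ocean, Δh = 1.504×10^12 / 3.51×10^14 = 4.29×10^-3 m = 0.429 cm.

≈ 0.429 cm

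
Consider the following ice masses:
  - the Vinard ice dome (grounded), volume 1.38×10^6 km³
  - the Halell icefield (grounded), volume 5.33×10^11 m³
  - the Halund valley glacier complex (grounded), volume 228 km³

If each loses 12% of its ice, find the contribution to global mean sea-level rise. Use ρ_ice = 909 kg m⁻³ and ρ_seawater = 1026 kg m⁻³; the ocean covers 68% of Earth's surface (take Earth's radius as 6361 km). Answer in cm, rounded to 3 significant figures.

≈ 42.5 cm

Vinard: 0.12 × 1.38×10^6 km³ × (909/1026) = 1.467×10^5 km³ of water.
Halell: 0.12 × 5.33×10^11 m³ × (909/1026) = 5.667×10^10 m³ of water.
Halund: 0.12 × 228 km³ × (909/1026) = 24.24 km³ of water.
Total added water ≈ 1.468×10^14 m³ over 3.46×10^14 m² → Δh = 0.425 m = 42.5 cm.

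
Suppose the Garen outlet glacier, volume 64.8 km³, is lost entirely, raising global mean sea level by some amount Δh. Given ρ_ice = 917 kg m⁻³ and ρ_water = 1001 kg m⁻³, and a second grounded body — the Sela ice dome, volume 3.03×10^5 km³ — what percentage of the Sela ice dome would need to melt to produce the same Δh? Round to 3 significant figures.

Equal sea-level rise means equal mass of meltwater, i.e. equal mass of ice lost.
Ice mass of Garen: 5.942×10^13 kg; ice mass of Sela: 2.779×10^17 kg.
Fraction required = 5.942×10^13 / 2.779×10^17 = 2.14×10^-4 → 0.0214 %.

≈ 0.0214 %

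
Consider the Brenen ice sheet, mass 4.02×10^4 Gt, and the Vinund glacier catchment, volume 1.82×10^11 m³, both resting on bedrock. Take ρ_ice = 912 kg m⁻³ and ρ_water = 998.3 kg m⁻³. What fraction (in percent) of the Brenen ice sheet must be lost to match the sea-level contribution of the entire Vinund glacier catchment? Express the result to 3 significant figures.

Equal sea-level rise means equal mass of meltwater, i.e. equal mass of ice lost.
Ice mass of Vinund: 1.660×10^14 kg; ice mass of Brenen: 4.020×10^16 kg.
Fraction required = 1.660×10^14 / 4.020×10^16 = 4.13×10^-3 → 0.413 %.

≈ 0.413 %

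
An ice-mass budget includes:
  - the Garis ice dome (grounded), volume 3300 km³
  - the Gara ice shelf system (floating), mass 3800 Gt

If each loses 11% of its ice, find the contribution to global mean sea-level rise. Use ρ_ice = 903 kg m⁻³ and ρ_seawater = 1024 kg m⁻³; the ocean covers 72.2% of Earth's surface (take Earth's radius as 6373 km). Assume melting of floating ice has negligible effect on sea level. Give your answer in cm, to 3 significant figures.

≈ 0.0869 cm

Garis: 0.11 × 3300 km³ × (903/1024) = 320.1 km³ of water.
The Gara ice shelf system is floating and already displaces its own weight of water, so its melt adds essentially nothing to sea level.
Total added water ≈ 3.201×10^11 m³ over 3.68×10^14 m² → Δh = 8.69×10^-4 m = 0.0869 cm.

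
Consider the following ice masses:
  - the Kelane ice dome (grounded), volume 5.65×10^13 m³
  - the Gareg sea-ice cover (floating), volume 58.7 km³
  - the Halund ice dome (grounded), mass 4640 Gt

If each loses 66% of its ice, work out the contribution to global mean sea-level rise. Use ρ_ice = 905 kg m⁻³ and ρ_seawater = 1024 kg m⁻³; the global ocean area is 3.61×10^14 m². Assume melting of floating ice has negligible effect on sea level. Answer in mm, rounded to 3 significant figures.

≈ 99.6 mm

Kelane: 0.66 × 5.65×10^13 m³ × (905/1024) = 3.296×10^13 m³ of water.
The Gareg sea-ice cover is floating and already displaces its own weight of water, so its melt adds essentially nothing to sea level.
Halund: 0.66 × 4640 Gt = 3.062×10^15 kg; dividing by ρ_w = 1024 kg m⁻³ gives 2.991×10^12 m³ of water.
Total added water ≈ 3.595×10^13 m³ over 3.61×10^14 m² → Δh = 0.0996 m = 99.6 mm.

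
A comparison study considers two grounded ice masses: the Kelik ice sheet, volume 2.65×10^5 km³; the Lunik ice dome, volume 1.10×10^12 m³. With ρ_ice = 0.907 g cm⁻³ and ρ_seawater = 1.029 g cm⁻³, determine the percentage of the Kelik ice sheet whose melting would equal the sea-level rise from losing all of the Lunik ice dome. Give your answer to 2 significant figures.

Equal sea-level rise means equal mass of meltwater, i.e. equal mass of ice lost.
Ice mass of Lunik: 9.977×10^14 kg; ice mass of Kelik: 2.404×10^17 kg.
Fraction required = 9.977×10^14 / 2.404×10^17 = 4.15×10^-3 → 0.42 %.

≈ 0.42 %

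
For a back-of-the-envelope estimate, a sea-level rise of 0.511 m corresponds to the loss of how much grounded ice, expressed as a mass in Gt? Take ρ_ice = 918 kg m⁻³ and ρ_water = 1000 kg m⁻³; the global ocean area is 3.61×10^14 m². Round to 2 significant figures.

Required water volume = Δh × A = 0.511 m × 3.61×10^14 m² = 1.845×10^14 m³.
ρ_w = 1000 kg m⁻³, so the mass of water = 1.845×10^14 m³ × 1000 kg m⁻³ = 1.845×10^17 kg = 1.8×10^5 Gt (and the same mass of ice, by conservation).

≈ 1.8×10^5 Gt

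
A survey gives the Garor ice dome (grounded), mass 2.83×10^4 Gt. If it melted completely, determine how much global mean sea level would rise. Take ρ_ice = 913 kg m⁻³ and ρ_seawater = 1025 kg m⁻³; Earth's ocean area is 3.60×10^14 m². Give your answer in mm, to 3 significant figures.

≈ 76.7 mm

Garor: 2.83×10^4 Gt = 2.830×10^16 kg; dividing by ρ_w = 1025 kg m⁻³ gives 2.761×10^13 m³ of water.
Spread over 3.60×10^14 m² of ocean, Δh = 2.761×10^13 / 3.60×10^14 = 0.0767 m = 76.7 mm.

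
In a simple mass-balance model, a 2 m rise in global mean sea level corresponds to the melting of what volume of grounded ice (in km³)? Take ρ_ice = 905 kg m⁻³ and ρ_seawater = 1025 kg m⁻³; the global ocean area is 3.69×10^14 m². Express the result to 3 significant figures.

Required water volume = Δh × A = 2 m × 3.69×10^14 m² = 7.380×10^14 m³ = 7.380×10^5 km³.
Ice volume = water volume × ρ_w/ρ_ice = 7.380×10^5 × 1025/905 = 8.36×10^5 km³.

≈ 8.36×10^5 km³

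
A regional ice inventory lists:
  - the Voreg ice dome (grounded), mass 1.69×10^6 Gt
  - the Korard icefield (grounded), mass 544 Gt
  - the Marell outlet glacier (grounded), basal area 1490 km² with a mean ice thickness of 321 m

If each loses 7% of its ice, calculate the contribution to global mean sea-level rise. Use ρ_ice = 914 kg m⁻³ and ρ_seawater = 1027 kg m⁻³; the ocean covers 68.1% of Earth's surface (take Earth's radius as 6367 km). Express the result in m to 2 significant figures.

Voreg: 0.07 × 1.69×10^6 Gt = 1.183×10^17 kg; dividing by ρ_w = 1027 kg m⁻³ gives 1.152×10^14 m³ of water.
Korard: 0.07 × 544 Gt = 3.808×10^13 kg; dividing by ρ_w = 1027 kg m⁻³ gives 3.708×10^10 m³ of water.
Marell: ice volume = 1490 km² × 321 m = 478.3 km³; 0.07 × 478.3 × (914/1027) = 29.80 km³ of water.
Total added water ≈ 1.153×10^14 m³ over 3.47×10^14 m² → Δh = 0.332 m.

≈ 0.33 m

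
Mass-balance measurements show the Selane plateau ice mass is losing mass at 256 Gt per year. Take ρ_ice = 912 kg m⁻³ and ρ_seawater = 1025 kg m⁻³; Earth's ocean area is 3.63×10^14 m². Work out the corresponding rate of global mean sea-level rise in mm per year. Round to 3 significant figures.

ρ_w = 1025 kg m⁻³. Annual water volume added = 256 Gt / ρ_w = 2.560×10^14 kg / 1025 kg m⁻³ = 2.498×10^11 m³.
Δh per year = 2.498×10^11 / 3.63×10^14 = 6.88×10^-4 m = 0.688 mm.

≈ 0.688 mm/yr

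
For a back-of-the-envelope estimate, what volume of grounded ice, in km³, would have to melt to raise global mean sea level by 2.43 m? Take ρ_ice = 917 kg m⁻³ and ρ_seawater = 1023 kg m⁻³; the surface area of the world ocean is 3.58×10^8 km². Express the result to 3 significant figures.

Required water volume = Δh × A = 2.43 m × 3.58×10^14 m² = 8.699×10^14 m³ = 8.699×10^5 km³.
Ice volume = water volume × ρ_w/ρ_ice = 8.699×10^5 × 1023/917 = 9.71×10^5 km³.

≈ 9.71×10^5 km³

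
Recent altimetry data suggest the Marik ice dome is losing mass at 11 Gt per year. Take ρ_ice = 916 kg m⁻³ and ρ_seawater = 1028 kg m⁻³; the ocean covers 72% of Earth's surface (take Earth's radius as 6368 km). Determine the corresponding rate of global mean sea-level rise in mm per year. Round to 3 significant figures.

≈ 0.0292 mm/yr

ρ_w = 1028 kg m⁻³. Annual water volume added = 11 Gt / ρ_w = 1.100×10^13 kg / 1028 kg m⁻³ = 1.070×10^10 m³.
Δh per year = 1.070×10^10 / 3.67×10^14 = 2.92×10^-5 m = 0.0292 mm.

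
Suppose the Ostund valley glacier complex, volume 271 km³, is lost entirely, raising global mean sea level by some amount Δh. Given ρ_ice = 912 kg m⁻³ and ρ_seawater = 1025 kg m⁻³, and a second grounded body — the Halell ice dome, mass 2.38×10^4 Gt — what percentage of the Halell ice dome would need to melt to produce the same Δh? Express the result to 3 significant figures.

Equal sea-level rise means equal mass of meltwater, i.e. equal mass of ice lost.
Ice mass of Ostund: 2.472×10^14 kg; ice mass of Halell: 2.380×10^16 kg.
Fraction required = 2.472×10^14 / 2.380×10^16 = 0.0104 → 1.04 %.

≈ 1.04 %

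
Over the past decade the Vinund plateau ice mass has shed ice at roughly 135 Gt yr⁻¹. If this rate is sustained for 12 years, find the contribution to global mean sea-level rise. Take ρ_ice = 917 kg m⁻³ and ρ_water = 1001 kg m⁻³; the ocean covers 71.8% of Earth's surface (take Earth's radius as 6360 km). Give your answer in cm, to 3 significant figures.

Total mass lost = 135 Gt/yr × 12 yr = 1620 Gt = 1.620×10^15 kg.
ρ_w = 1001 kg m⁻³, so water volume = 1.620×10^15 / 1001 = 1.618×10^12 m³.
Δh = 1.618×10^12 / 3.65×10^14 = 4.43×10^-3 m = 0.443 cm.

≈ 0.443 cm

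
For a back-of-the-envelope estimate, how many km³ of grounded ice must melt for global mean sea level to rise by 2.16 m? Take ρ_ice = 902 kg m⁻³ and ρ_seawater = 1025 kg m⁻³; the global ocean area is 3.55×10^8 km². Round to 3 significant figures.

Required water volume = Δh × A = 2.16 m × 3.55×10^14 m² = 7.668×10^14 m³ = 7.668×10^5 km³.
Ice volume = water volume × ρ_w/ρ_ice = 7.668×10^5 × 1025/902 = 8.71×10^5 km³.

≈ 8.71×10^5 km³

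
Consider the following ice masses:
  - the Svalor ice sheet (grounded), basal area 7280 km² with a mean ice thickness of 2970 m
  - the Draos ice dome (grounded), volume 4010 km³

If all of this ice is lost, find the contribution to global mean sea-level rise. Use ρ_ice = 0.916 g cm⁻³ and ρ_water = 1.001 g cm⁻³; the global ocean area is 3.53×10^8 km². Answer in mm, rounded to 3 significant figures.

Svalor: ice volume = 7280 km² × 2970 m = 2.162×10^4 km³; 2.162×10^4 × (916/1001) = 1.979×10^4 km³ of water.
Draos: 4010 km³ × (916/1001) = 3669 km³ of water.
Total added water ≈ 2.346×10^13 m³ over 3.53×10^14 m² → Δh = 0.0664 m = 66.4 mm.

≈ 66.4 mm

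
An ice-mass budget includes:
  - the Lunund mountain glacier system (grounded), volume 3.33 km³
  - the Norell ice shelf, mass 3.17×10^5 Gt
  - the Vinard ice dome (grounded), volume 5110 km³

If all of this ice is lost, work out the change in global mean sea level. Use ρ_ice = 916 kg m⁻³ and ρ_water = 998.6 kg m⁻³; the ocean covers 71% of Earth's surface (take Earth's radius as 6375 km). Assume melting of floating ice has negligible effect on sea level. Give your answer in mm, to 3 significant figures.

≈ 12.9 mm

Lunund: 3.33 km³ × (916/998.6) = 3.055 km³ of water.
The Norell ice shelf is floating and already displaces its own weight of water, so its melt adds essentially nothing to sea level.
Vinard: 5110 km³ × (916/998.6) = 4687 km³ of water.
Total added water ≈ 4.690×10^12 m³ over 3.63×10^14 m² → Δh = 0.0129 m = 12.9 mm.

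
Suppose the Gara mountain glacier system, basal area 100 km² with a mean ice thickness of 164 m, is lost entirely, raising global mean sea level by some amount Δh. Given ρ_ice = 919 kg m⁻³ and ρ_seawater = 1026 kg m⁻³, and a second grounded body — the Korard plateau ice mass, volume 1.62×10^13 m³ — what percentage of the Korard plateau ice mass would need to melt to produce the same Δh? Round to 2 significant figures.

≈ 0.10 %

Equal sea-level rise means equal mass of meltwater, i.e. equal mass of ice lost.
Ice mass of Gara: 1.507×10^13 kg; ice mass of Korard: 1.489×10^16 kg.
Fraction required = 1.507×10^13 / 1.489×10^16 = 1.01×10^-3 → 0.10 %.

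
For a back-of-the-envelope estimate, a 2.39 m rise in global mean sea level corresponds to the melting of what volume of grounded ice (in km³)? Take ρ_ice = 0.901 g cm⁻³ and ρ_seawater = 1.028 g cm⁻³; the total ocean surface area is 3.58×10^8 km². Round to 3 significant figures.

≈ 9.76×10^5 km³

Required water volume = Δh × A = 2.39 m × 3.58×10^14 m² = 8.556×10^14 m³ = 8.556×10^5 km³.
Ice volume = water volume × ρ_w/ρ_ice = 8.556×10^5 × 1028/901 = 9.76×10^5 km³.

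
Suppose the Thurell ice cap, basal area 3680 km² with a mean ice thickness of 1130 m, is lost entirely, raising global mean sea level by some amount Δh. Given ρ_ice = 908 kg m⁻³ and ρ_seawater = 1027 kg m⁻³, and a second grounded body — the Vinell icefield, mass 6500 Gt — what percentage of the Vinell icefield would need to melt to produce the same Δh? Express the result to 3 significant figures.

Equal sea-level rise means equal mass of meltwater, i.e. equal mass of ice lost.
Ice mass of Thurell: 3.776×10^15 kg; ice mass of Vinell: 6.500×10^15 kg.
Fraction required = 3.776×10^15 / 6.500×10^15 = 0.581 → 58.1 %.

≈ 58.1 %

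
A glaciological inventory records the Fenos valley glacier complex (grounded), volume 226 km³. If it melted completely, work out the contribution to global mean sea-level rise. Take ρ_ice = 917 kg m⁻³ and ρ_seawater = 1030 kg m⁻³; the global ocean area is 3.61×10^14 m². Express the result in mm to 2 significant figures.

≈ 0.56 mm

Fenos: 226 km³ × (917/1030) = 201.2 km³ of water.
Spread over 3.61×10^14 m² of ocean, Δh = 2.012×10^11 / 3.61×10^14 = 5.57×10^-4 m = 0.56 mm.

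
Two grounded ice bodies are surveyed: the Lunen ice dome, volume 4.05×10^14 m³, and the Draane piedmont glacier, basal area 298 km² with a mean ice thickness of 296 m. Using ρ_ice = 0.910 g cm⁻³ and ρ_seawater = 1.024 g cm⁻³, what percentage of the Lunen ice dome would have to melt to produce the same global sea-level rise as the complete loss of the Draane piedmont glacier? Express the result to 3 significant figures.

Equal sea-level rise means equal mass of meltwater, i.e. equal mass of ice lost.
Ice mass of Draane: 8.027×10^13 kg; ice mass of Lunen: 3.686×10^17 kg.
Fraction required = 8.027×10^13 / 3.686×10^17 = 2.18×10^-4 → 0.0218 %.

≈ 0.0218 %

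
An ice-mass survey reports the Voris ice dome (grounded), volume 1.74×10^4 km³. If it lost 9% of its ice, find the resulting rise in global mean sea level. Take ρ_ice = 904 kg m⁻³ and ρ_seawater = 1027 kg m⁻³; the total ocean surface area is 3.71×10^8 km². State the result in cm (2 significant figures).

≈ 0.37 cm

Voris: 0.09 × 1.74×10^4 km³ × (904/1027) = 1378 km³ of water.
Spread over 3.71×10^14 m² of ocean, Δh = 1.378×10^12 / 3.71×10^14 = 3.72×10^-3 m = 0.37 cm.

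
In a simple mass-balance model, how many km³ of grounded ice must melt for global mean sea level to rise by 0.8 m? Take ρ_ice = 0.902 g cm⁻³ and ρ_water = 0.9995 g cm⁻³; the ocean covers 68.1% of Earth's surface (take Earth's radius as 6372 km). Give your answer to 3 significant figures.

Required water volume = Δh × A = 0.8 m × 3.47×10^14 m² = 2.780×10^14 m³ = 2.780×10^5 km³.
Ice volume = water volume × ρ_w/ρ_ice = 2.780×10^5 × 999.5/902 = 3.08×10^5 km³.

≈ 3.08×10^5 km³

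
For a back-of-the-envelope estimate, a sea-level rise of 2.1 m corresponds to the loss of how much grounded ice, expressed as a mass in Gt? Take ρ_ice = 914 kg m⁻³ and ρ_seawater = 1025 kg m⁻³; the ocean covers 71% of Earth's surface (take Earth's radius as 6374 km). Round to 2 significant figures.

≈ 7.8×10^5 Gt

Required water volume = Δh × A = 2.1 m × 3.62×10^14 m² = 7.612×10^14 m³.
ρ_w = 1025 kg m⁻³, so the mass of water = 7.612×10^14 m³ × 1025 kg m⁻³ = 7.803×10^17 kg = 7.8×10^5 Gt (and the same mass of ice, by conservation).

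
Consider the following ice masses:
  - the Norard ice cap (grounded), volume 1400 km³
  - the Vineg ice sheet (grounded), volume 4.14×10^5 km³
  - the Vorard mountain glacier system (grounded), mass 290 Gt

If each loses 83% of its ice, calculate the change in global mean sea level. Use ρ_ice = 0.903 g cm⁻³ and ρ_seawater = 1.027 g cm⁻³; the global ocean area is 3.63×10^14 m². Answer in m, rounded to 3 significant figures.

Norard: 0.83 × 1400 km³ × (903/1027) = 1022 km³ of water.
Vineg: 0.83 × 4.14×10^5 km³ × (903/1027) = 3.021×10^5 km³ of water.
Vorard: 0.83 × 290 Gt = 2.407×10^14 kg; dividing by ρ_w = 1.027 g cm⁻³ = 1027 kg m⁻³ gives 2.344×10^11 m³ of water.
Total added water ≈ 3.034×10^14 m³ over 3.63×10^14 m² → Δh = 0.836 m.

≈ 0.836 m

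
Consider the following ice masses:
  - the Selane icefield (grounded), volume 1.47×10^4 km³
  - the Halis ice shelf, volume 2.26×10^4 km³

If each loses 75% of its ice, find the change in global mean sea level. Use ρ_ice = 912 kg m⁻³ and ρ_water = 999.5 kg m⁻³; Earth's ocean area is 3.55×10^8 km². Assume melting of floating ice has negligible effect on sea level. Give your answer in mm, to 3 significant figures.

Selane: 0.75 × 1.47×10^4 km³ × (912/999.5) = 1.006×10^4 km³ of water.
The Halis ice shelf is floating and already displaces its own weight of water, so its melt adds essentially nothing to sea level.
Total added water ≈ 1.006×10^13 m³ over 3.55×10^14 m² → Δh = 0.0283 m = 28.3 mm.

≈ 28.3 mm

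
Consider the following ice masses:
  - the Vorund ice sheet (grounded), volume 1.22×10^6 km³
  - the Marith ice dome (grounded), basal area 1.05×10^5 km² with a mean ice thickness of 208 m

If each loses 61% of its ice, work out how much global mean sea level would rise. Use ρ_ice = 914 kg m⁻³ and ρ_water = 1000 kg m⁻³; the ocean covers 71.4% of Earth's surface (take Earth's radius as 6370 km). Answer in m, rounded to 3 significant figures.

Vorund: 0.61 × 1.22×10^6 km³ × (914/1000) = 6.802×10^5 km³ of water.
Marith: ice volume = 1.05×10^5 km² × 208 m = 2.184×10^4 km³; 0.61 × 2.184×10^4 × (914/1000) = 1.218×10^4 km³ of water.
Total added water ≈ 6.924×10^14 m³ over 3.64×10^14 m² → Δh = 1.90 m.

≈ 1.90 m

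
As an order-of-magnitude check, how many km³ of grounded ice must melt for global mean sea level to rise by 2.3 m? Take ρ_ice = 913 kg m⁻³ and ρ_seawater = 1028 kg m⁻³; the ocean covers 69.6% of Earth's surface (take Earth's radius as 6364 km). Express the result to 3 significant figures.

≈ 9.17×10^5 km³

Required water volume = Δh × A = 2.3 m × 3.54×10^14 m² = 8.147×10^14 m³ = 8.147×10^5 km³.
Ice volume = water volume × ρ_w/ρ_ice = 8.147×10^5 × 1028/913 = 9.17×10^5 km³.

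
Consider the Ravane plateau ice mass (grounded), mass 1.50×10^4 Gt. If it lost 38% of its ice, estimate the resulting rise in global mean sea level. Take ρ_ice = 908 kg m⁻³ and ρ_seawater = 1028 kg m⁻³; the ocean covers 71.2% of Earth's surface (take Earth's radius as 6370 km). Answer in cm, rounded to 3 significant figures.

Ravane: 0.38 × 1.50×10^4 Gt = 5.700×10^15 kg; dividing by ρ_w = 1028 kg m⁻³ gives 5.545×10^12 m³ of water.
Spread over 3.63×10^14 m² of ocean, Δh = 5.545×10^12 / 3.63×10^14 = 0.0153 m = 1.53 cm.

≈ 1.53 cm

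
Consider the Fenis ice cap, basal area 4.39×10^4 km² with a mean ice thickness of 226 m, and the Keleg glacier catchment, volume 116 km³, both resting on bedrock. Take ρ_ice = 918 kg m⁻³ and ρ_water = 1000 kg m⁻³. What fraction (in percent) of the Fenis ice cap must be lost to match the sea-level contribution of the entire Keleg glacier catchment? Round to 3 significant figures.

≈ 1.17 %

Equal sea-level rise means equal mass of meltwater, i.e. equal mass of ice lost.
Ice mass of Keleg: 1.065×10^14 kg; ice mass of Fenis: 9.108×10^15 kg.
Fraction required = 1.065×10^14 / 9.108×10^15 = 0.0117 → 1.17 %.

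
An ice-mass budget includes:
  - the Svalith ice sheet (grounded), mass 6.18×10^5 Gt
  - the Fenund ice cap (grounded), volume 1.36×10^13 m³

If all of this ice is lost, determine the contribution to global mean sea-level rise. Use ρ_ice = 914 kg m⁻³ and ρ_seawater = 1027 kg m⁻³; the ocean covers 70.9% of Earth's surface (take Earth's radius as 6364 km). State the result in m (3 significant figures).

Svalith: 6.18×10^5 Gt = 6.180×10^17 kg; dividing by ρ_w = 1027 kg m⁻³ gives 6.018×10^14 m³ of water.
Fenund: 1.36×10^13 m³ × (914/1027) = 1.210×10^13 m³ of water.
Total added water ≈ 6.139×10^14 m³ over 3.61×10^14 m² → Δh = 1.70 m.

≈ 1.70 m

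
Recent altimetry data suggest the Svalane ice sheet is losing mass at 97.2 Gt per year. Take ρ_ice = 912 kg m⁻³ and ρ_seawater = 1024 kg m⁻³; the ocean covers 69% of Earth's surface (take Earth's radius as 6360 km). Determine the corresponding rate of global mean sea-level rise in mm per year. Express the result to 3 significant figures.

≈ 0.271 mm/yr

ρ_w = 1024 kg m⁻³. Annual water volume added = 97.2 Gt / ρ_w = 9.720×10^13 kg / 1024 kg m⁻³ = 9.492×10^10 m³.
Δh per year = 9.492×10^10 / 3.51×10^14 = 2.71×10^-4 m = 0.271 mm.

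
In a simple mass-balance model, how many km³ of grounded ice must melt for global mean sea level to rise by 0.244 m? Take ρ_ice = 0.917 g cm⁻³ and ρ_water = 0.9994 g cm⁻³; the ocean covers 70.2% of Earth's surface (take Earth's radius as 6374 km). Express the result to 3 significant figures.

Required water volume = Δh × A = 0.244 m × 3.58×10^14 m² = 8.745×10^13 m³ = 8.745×10^4 km³.
Ice volume = water volume × ρ_w/ρ_ice = 8.745×10^4 × 999.4/917 = 9.53×10^4 km³.

≈ 9.53×10^4 km³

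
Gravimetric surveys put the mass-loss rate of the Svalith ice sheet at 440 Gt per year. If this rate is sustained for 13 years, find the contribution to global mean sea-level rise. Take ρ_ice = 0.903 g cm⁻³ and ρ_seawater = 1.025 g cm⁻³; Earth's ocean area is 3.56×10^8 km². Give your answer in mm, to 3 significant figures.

Total mass lost = 440 Gt/yr × 13 yr = 5720 Gt = 5.720×10^15 kg.
ρ_w = 1.025 g cm⁻³ = 1025 kg m⁻³, so water volume = 5.720×10^15 / 1025 = 5.580×10^12 m³.
Δh = 5.580×10^12 / 3.56×10^14 = 0.0157 m = 15.7 mm.

≈ 15.7 mm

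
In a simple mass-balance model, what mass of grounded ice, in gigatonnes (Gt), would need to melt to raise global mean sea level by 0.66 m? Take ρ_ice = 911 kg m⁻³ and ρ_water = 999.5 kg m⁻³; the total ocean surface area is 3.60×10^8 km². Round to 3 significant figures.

Required water volume = Δh × A = 0.66 m × 3.60×10^14 m² = 2.376×10^14 m³.
ρ_w = 999.5 kg m⁻³, so the mass of water = 2.376×10^14 m³ × 999.5 kg m⁻³ = 2.375×10^17 kg = 2.37×10^5 Gt (and the same mass of ice, by conservation).

≈ 2.37×10^5 Gt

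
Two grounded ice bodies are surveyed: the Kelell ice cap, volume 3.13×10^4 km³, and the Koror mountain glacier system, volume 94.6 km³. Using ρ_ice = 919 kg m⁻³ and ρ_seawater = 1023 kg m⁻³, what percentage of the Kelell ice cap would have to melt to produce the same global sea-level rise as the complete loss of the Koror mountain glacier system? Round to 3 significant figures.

Equal sea-level rise means equal mass of meltwater, i.e. equal mass of ice lost.
Ice mass of Koror: 8.694×10^13 kg; ice mass of Kelell: 2.876×10^16 kg.
Fraction required = 8.694×10^13 / 2.876×10^16 = 3.02×10^-3 → 0.302 %.

≈ 0.302 %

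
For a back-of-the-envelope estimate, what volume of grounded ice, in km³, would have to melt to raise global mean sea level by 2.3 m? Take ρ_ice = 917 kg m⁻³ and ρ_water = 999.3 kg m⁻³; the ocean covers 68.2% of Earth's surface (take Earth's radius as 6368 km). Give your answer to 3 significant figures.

≈ 8.71×10^5 km³

Required water volume = Δh × A = 2.3 m × 3.48×10^14 m² = 7.993×10^14 m³ = 7.993×10^5 km³.
Ice volume = water volume × ρ_w/ρ_ice = 7.993×10^5 × 999.3/917 = 8.71×10^5 km³.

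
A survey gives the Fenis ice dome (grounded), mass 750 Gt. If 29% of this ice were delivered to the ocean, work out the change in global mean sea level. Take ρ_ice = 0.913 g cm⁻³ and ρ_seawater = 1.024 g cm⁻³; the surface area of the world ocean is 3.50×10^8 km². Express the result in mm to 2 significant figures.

Fenis: 0.29 × 750 Gt = 2.175×10^14 kg; dividing by ρ_w = 1.024 g cm⁻³ = 1024 kg m⁻³ gives 2.124×10^11 m³ of water.
Spread over 3.50×10^14 m² of ocean, Δh = 2.124×10^11 / 3.50×10^14 = 6.07×10^-4 m = 0.61 mm.

≈ 0.61 mm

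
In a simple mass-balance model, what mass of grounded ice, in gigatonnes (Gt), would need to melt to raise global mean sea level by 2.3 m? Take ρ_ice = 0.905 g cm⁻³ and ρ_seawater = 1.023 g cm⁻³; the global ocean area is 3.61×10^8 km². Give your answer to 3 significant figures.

≈ 8.49×10^5 Gt

Required water volume = Δh × A = 2.3 m × 3.61×10^14 m² = 8.303×10^14 m³.
ρ_w = 1.023 g cm⁻³ = 1023 kg m⁻³, so the mass of water = 8.303×10^14 m³ × 1023 kg m⁻³ = 8.494×10^17 kg = 8.49×10^5 Gt (and the same mass of ice, by conservation).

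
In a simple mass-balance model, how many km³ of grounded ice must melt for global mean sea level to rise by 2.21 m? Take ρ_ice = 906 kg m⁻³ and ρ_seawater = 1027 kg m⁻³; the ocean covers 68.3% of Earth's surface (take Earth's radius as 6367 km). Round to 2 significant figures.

≈ 8.7×10^5 km³

Required water volume = Δh × A = 2.21 m × 3.48×10^14 m² = 7.689×10^14 m³ = 7.689×10^5 km³.
Ice volume = water volume × ρ_w/ρ_ice = 7.689×10^5 × 1027/906 = 8.7×10^5 km³.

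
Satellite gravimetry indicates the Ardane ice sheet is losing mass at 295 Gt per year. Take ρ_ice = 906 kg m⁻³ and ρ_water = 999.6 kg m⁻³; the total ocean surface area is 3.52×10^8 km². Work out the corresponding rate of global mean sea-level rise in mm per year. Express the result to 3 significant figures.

≈ 0.838 mm/yr

ρ_w = 999.6 kg m⁻³. Annual water volume added = 295 Gt / ρ_w = 2.950×10^14 kg / 999.6 kg m⁻³ = 2.951×10^11 m³.
Δh per year = 2.951×10^11 / 3.52×10^14 = 8.38×10^-4 m = 0.838 mm.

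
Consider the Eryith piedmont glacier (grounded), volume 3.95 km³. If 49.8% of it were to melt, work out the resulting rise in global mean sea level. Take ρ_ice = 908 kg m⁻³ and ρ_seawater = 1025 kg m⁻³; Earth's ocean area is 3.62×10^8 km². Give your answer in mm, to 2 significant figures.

Eryith: 0.498 × 3.95 km³ × (908/1025) = 1.743 km³ of water.
Spread over 3.62×10^14 m² of ocean, Δh = 1.743×10^9 / 3.62×10^14 = 4.81×10^-6 m = 4.8×10^-3 mm.

≈ 4.8×10^-3 mm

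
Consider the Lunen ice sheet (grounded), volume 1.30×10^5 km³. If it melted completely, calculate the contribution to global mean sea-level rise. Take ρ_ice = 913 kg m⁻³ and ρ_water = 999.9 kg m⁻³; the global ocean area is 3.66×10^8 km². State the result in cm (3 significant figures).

≈ 32.4 cm

Lunen: 1.30×10^5 km³ × (913/999.9) = 1.187×10^5 km³ of water.
Spread over 3.66×10^14 m² of ocean, Δh = 1.187×10^14 / 3.66×10^14 = 0.324 m = 32.4 cm.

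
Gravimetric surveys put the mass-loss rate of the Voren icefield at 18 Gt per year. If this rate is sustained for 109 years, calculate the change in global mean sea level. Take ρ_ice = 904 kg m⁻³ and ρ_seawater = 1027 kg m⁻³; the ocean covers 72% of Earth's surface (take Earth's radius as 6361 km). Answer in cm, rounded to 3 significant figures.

Total mass lost = 18 Gt/yr × 109 yr = 1962 Gt = 1.962×10^15 kg.
ρ_w = 1027 kg m⁻³, so water volume = 1.962×10^15 / 1027 = 1.910×10^12 m³.
Δh = 1.910×10^12 / 3.66×10^14 = 5.22×10^-3 m = 0.522 cm.

≈ 0.522 cm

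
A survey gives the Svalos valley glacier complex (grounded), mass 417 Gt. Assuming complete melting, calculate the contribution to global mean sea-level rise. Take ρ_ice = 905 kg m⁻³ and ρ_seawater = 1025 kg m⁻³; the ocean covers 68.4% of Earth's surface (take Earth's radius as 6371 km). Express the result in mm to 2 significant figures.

Svalos: 417 Gt = 4.170×10^14 kg; dividing by ρ_w = 1025 kg m⁻³ gives 4.068×10^11 m³ of water.
Spread over 3.49×10^14 m² of ocean, Δh = 4.068×10^11 / 3.49×10^14 = 1.17×10^-3 m = 1.2 mm.

≈ 1.2 mm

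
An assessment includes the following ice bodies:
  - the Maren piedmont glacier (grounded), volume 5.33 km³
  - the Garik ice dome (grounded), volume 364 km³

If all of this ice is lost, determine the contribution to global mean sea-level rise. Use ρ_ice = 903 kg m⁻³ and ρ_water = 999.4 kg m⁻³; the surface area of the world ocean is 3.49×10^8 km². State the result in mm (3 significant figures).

Maren: 5.33 km³ × (903/999.4) = 4.816 km³ of water.
Garik: 364 km³ × (903/999.4) = 328.9 km³ of water.
Total added water ≈ 3.337×10^11 m³ over 3.49×10^14 m² → Δh = 9.56×10^-4 m = 0.956 mm.

≈ 0.956 mm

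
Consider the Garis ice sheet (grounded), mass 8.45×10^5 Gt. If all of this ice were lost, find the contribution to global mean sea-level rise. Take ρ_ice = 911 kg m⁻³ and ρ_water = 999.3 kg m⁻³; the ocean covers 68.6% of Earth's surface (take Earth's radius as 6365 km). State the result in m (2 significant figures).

≈ 2.4 m

Garis: 8.45×10^5 Gt = 8.450×10^17 kg; dividing by ρ_w = 999.3 kg m⁻³ gives 8.456×10^14 m³ of water.
Spread over 3.49×10^14 m² of ocean, Δh = 8.456×10^14 / 3.49×10^14 = 2.42 m.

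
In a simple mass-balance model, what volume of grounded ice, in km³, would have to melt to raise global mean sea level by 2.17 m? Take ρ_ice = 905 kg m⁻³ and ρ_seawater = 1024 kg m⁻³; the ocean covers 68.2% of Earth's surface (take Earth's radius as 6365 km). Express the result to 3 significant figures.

Required water volume = Δh × A = 2.17 m × 3.47×10^14 m² = 7.534×10^14 m³ = 7.534×10^5 km³.
Ice volume = water volume × ρ_w/ρ_ice = 7.534×10^5 × 1024/905 = 8.53×10^5 km³.

≈ 8.53×10^5 km³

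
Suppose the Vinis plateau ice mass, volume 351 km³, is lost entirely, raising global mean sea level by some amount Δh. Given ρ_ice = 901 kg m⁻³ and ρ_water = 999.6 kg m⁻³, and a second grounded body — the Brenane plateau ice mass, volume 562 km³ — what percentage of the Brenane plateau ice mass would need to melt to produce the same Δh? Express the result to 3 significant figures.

Equal sea-level rise means equal mass of meltwater, i.e. equal mass of ice lost.
Ice mass of Vinis: 3.163×10^14 kg; ice mass of Brenane: 5.064×10^14 kg.
Fraction required = 3.163×10^14 / 5.064×10^14 = 0.625 → 62.5 %.

≈ 62.5 %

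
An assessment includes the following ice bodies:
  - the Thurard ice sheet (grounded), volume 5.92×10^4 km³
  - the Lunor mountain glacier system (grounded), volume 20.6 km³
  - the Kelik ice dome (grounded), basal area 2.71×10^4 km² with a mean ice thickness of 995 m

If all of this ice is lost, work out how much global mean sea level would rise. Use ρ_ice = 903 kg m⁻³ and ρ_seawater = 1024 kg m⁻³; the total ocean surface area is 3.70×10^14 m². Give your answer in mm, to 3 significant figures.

≈ 205 mm

Thurard: 5.92×10^4 km³ × (903/1024) = 5.220×10^4 km³ of water.
Lunor: 20.6 km³ × (903/1024) = 18.17 km³ of water.
Kelik: ice volume = 2.71×10^4 km² × 995 m = 2.696×10^4 km³; 2.696×10^4 × (903/1024) = 2.378×10^4 km³ of water.
Total added water ≈ 7.600×10^13 m³ over 3.70×10^14 m² → Δh = 0.205 m = 205 mm.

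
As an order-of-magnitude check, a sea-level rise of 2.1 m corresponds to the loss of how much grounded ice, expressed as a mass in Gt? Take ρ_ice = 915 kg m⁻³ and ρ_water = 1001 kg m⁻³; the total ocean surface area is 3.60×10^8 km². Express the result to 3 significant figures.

≈ 7.57×10^5 Gt

Required water volume = Δh × A = 2.1 m × 3.60×10^14 m² = 7.560×10^14 m³.
ρ_w = 1001 kg m⁻³, so the mass of water = 7.560×10^14 m³ × 1001 kg m⁻³ = 7.568×10^17 kg = 7.57×10^5 Gt (and the same mass of ice, by conservation).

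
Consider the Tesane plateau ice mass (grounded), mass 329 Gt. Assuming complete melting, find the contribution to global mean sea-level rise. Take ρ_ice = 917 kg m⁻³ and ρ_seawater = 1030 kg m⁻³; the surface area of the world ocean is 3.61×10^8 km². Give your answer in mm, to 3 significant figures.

Tesane: 329 Gt = 3.290×10^14 kg; dividing by ρ_w = 1030 kg m⁻³ gives 3.194×10^11 m³ of water.
Spread over 3.61×10^14 m² of ocean, Δh = 3.194×10^11 / 3.61×10^14 = 8.85×10^-4 m = 0.885 mm.

≈ 0.885 mm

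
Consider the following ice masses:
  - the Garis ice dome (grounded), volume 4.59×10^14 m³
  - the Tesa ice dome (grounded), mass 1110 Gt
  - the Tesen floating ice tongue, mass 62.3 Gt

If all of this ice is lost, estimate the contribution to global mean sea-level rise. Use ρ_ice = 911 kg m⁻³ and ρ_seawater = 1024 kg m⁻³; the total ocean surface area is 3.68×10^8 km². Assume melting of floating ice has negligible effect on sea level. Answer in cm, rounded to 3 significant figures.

Garis: 4.59×10^14 m³ × (911/1024) = 4.083×10^14 m³ of water.
Tesa: 1110 Gt = 1.110×10^15 kg; dividing by ρ_w = 1024 kg m⁻³ gives 1.084×10^12 m³ of water.
The Tesen floating ice tongue is floating and already displaces its own weight of water, so its melt adds essentially nothing to sea level.
Total added water ≈ 4.094×10^14 m³ over 3.68×10^14 m² → Δh = 1.11 m = 111 cm.

≈ 111 cm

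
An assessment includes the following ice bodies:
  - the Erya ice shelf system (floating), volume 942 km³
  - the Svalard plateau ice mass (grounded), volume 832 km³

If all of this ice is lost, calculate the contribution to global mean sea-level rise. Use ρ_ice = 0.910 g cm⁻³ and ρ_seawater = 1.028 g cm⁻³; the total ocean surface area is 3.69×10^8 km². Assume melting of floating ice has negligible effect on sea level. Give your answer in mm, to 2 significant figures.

≈ 2.0 mm

The Erya ice shelf system is floating and already displaces its own weight of water, so its melt adds essentially nothing to sea level.
Svalard: 832 km³ × (910/1028) = 736.5 km³ of water.
Total added water ≈ 7.365×10^11 m³ over 3.69×10^14 m² → Δh = 2.00×10^-3 m = 2.0 mm.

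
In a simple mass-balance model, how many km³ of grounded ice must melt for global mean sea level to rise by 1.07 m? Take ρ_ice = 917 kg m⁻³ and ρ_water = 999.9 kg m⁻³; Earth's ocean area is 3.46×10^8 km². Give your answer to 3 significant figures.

≈ 4.04×10^5 km³

Required water volume = Δh × A = 1.07 m × 3.46×10^14 m² = 3.702×10^14 m³ = 3.702×10^5 km³.
Ice volume = water volume × ρ_w/ρ_ice = 3.702×10^5 × 999.9/917 = 4.04×10^5 km³.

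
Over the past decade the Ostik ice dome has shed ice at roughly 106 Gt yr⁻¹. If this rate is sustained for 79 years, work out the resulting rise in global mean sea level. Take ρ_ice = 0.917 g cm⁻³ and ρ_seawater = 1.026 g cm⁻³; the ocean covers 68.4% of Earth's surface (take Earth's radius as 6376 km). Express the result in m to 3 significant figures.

Total mass lost = 106 Gt/yr × 79 yr = 8374 Gt = 8.374×10^15 kg.
ρ_w = 1.026 g cm⁻³ = 1026 kg m⁻³, so water volume = 8.374×10^15 / 1026 = 8.162×10^12 m³.
Δh = 8.162×10^12 / 3.49×10^14 = 0.0234 m.

≈ 0.0234 m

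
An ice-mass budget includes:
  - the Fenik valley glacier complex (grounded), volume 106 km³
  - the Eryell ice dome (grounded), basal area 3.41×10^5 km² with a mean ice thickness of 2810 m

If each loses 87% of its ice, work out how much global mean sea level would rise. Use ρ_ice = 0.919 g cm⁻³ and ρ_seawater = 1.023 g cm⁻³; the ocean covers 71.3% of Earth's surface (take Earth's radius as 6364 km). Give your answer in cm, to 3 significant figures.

≈ 206 cm

Fenik: 0.87 × 106 km³ × (919/1023) = 82.84 km³ of water.
Eryell: ice volume = 3.41×10^5 km² × 2810 m = 9.582×10^5 km³; 0.87 × 9.582×10^5 × (919/1023) = 7.489×10^5 km³ of water.
Total added water ≈ 7.490×10^14 m³ over 3.63×10^14 m² → Δh = 2.06 m = 206 cm.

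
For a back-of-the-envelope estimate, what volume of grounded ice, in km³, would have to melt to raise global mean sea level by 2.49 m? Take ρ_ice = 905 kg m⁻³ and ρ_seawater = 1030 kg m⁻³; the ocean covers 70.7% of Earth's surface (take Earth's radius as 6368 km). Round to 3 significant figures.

Required water volume = Δh × A = 2.49 m × 3.60×10^14 m² = 8.971×10^14 m³ = 8.971×10^5 km³.
Ice volume = water volume × ρ_w/ρ_ice = 8.971×10^5 × 1030/905 = 1.02×10^6 km³.

≈ 1.02×10^6 km³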